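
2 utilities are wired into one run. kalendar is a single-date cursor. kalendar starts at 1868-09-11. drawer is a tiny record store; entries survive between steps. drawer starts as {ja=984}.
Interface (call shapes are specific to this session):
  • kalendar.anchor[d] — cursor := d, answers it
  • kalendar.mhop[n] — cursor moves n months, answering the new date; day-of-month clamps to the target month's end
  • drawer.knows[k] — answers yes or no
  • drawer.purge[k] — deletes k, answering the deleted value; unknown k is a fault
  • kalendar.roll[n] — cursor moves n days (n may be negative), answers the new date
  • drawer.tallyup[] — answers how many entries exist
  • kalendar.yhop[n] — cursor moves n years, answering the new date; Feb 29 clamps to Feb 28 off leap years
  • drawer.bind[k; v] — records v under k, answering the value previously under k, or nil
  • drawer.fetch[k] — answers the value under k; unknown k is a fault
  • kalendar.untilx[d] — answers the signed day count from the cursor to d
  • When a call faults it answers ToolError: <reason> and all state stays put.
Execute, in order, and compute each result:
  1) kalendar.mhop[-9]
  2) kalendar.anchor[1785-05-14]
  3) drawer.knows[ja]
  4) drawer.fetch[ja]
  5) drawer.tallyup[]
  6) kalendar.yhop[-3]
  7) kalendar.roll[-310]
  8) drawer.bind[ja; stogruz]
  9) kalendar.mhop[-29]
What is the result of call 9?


Using mhop using n='-9', and see 1867-12-11.
Then anchor using d='1785-05-14', which returns 1785-05-14.
I try knows using k='ja', → yes.
Now I run fetch using k='ja', and get 984.
Next I call tallyup, which returns 1.
I invoke yhop using n='-3', giving 1782-05-14.
I invoke roll using n='-310', → 1781-07-08.
I call bind using k='ja', v='stogruz', which returns 984.
I try mhop using n='-29', giving 1779-02-08.

Answer: 1779-02-08


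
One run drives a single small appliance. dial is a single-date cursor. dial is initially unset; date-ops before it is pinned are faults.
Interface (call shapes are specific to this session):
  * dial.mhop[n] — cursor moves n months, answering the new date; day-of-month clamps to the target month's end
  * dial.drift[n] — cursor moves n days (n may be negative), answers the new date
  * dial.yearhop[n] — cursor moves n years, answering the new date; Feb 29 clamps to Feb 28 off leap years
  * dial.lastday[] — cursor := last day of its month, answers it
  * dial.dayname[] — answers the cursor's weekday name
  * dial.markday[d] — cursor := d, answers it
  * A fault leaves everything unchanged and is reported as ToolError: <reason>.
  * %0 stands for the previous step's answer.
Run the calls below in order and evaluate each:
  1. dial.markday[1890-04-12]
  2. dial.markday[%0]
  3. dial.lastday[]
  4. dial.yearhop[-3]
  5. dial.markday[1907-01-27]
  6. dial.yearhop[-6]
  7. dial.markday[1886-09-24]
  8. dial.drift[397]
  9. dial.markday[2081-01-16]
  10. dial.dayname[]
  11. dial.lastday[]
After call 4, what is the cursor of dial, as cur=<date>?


Answer: cur=1887-04-30

Derivation:
>>> dial.markday d→1890-04-12
[out] 1890-04-12
>>> dial.markday d→%0
[out] 1890-04-12
>>> dial.lastday
[out] 1890-04-30
>>> dial.yearhop n→-3
[out] 1887-04-30
>>> dial.markday d→1907-01-27
[out] 1907-01-27
>>> dial.yearhop n→-6
[out] 1901-01-27
>>> dial.markday d→1886-09-24
[out] 1886-09-24
>>> dial.drift n→397
[out] 1887-10-26
>>> dial.markday d→2081-01-16
[out] 2081-01-16
>>> dial.dayname
[out] Thursday
>>> dial.lastday
[out] 2081-01-31


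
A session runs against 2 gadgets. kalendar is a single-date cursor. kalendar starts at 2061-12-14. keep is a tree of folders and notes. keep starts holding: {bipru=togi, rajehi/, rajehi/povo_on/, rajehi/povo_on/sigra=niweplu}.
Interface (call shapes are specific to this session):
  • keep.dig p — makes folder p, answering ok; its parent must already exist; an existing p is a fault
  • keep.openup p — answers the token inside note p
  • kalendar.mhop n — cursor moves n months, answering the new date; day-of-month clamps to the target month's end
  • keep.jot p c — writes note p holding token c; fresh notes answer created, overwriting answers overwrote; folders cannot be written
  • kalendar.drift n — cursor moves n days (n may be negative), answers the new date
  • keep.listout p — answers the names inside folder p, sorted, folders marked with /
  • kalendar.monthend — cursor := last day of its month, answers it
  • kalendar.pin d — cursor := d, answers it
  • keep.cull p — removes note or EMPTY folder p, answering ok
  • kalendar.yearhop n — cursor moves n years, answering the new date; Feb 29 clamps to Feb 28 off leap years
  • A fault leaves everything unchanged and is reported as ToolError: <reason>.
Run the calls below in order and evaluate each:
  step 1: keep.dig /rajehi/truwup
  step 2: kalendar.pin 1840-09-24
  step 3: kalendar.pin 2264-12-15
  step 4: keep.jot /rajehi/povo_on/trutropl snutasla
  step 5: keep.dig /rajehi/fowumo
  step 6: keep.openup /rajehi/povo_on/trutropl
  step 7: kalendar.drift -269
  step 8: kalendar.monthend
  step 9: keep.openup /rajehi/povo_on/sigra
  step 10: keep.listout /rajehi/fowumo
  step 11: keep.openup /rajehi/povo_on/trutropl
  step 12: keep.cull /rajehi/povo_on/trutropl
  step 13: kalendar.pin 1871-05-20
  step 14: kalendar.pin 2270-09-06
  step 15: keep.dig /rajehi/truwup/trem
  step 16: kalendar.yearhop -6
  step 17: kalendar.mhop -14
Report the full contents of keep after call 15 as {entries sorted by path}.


Answer: {bipru=togi, rajehi/, rajehi/fowumo/, rajehi/povo_on/, rajehi/povo_on/sigra=niweplu, rajehi/truwup/, rajehi/truwup/trem/}

Derivation:
==> keep.dig(p='/rajehi/truwup')
<== ok
==> kalendar.pin(d='1840-09-24')
<== 1840-09-24
==> kalendar.pin(d='2264-12-15')
<== 2264-12-15
==> keep.jot(p='/rajehi/povo_on/trutropl', c='snutasla')
<== created
==> keep.dig(p='/rajehi/fowumo')
<== ok
==> keep.openup(p='/rajehi/povo_on/trutropl')
<== snutasla
==> kalendar.drift(n='-269')
<== 2264-03-21
==> kalendar.monthend()
<== 2264-03-31
==> keep.openup(p='/rajehi/povo_on/sigra')
<== niweplu
==> keep.listout(p='/rajehi/fowumo')
<== []
==> keep.openup(p='/rajehi/povo_on/trutropl')
<== snutasla
==> keep.cull(p='/rajehi/povo_on/trutropl')
<== ok
==> kalendar.pin(d='1871-05-20')
<== 1871-05-20
==> kalendar.pin(d='2270-09-06')
<== 2270-09-06
==> keep.dig(p='/rajehi/truwup/trem')
<== ok
==> kalendar.yearhop(n='-6')
<== 2264-09-06
==> kalendar.mhop(n='-14')
<== 2263-07-06


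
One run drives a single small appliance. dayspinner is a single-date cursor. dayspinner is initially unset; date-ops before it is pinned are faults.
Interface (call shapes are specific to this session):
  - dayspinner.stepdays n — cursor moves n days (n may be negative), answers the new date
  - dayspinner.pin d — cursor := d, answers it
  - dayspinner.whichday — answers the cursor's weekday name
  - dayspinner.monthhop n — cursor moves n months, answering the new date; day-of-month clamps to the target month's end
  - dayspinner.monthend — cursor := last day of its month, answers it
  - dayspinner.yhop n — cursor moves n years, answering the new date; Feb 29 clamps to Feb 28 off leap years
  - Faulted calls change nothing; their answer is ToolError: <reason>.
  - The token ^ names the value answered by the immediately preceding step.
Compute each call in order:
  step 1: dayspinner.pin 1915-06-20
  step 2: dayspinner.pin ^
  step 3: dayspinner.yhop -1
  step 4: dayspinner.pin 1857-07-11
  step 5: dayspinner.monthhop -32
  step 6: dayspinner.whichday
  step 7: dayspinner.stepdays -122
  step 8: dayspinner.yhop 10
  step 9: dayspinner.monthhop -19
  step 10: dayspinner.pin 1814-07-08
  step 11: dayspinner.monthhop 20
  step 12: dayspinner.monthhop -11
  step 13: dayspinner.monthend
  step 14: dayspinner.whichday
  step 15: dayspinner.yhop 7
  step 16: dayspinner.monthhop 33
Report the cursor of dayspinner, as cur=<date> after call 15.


Answer: cur=1822-04-30

Derivation:
→ pin(1915-06-20)
← 1915-06-20
→ pin(^)
← 1915-06-20
→ yhop(-1)
← 1914-06-20
→ pin(1857-07-11)
← 1857-07-11
→ monthhop(-32)
← 1854-11-11
→ whichday()
← Saturday
→ stepdays(-122)
← 1854-07-12
→ yhop(10)
← 1864-07-12
→ monthhop(-19)
← 1862-12-12
→ pin(1814-07-08)
← 1814-07-08
→ monthhop(20)
← 1816-03-08
→ monthhop(-11)
← 1815-04-08
→ monthend()
← 1815-04-30
→ whichday()
← Sunday
→ yhop(7)
← 1822-04-30
→ monthhop(33)
← 1825-01-30


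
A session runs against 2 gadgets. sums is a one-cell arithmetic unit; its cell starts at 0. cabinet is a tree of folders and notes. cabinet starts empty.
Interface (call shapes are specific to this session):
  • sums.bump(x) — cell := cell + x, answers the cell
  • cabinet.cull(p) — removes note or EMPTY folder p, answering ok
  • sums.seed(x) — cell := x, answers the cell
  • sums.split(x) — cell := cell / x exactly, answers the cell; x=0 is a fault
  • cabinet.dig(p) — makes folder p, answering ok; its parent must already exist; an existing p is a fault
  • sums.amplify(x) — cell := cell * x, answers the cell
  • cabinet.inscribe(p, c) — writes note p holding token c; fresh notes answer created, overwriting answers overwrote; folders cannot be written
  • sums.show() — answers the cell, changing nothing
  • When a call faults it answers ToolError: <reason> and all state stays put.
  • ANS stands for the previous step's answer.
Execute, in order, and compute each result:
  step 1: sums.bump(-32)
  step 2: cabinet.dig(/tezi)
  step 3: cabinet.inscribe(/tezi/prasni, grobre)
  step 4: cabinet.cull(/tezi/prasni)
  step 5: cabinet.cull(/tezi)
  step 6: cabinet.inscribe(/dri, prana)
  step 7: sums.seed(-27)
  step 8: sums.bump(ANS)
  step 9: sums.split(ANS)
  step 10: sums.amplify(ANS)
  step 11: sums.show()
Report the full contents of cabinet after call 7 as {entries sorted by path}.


$ bump x=-32
[out] -32
$ dig p=/tezi
[out] ok
$ inscribe p=/tezi/prasni c=grobre
[out] created
$ cull p=/tezi/prasni
[out] ok
$ cull p=/tezi
[out] ok
$ inscribe p=/dri c=prana
[out] created
$ seed x=-27
[out] -27
$ bump x=ANS
[out] -54
$ split x=ANS
[out] 1
$ amplify x=ANS
[out] 1
$ show
[out] 1

Answer: {dri=prana}


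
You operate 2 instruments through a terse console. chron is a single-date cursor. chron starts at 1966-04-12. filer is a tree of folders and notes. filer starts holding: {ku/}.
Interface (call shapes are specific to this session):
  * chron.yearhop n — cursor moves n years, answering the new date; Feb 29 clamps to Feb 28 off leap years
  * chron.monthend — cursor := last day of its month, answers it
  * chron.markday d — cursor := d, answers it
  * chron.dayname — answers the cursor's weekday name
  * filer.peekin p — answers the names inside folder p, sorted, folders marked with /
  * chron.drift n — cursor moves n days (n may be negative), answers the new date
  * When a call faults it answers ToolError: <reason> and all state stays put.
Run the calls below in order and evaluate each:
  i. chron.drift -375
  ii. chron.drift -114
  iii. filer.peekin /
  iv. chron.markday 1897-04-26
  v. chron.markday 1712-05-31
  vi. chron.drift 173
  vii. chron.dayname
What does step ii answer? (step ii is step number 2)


// 1. drift(n=-375) ~> 1965-04-02
// 2. drift(n=-114) ~> 1964-12-09
// 3. peekin(p=/) ~> [ku/]
// 4. markday(d=1897-04-26) ~> 1897-04-26
// 5. markday(d=1712-05-31) ~> 1712-05-31
// 6. drift(n=173) ~> 1712-11-20
// 7. dayname() ~> Sunday

Answer: 1964-12-09


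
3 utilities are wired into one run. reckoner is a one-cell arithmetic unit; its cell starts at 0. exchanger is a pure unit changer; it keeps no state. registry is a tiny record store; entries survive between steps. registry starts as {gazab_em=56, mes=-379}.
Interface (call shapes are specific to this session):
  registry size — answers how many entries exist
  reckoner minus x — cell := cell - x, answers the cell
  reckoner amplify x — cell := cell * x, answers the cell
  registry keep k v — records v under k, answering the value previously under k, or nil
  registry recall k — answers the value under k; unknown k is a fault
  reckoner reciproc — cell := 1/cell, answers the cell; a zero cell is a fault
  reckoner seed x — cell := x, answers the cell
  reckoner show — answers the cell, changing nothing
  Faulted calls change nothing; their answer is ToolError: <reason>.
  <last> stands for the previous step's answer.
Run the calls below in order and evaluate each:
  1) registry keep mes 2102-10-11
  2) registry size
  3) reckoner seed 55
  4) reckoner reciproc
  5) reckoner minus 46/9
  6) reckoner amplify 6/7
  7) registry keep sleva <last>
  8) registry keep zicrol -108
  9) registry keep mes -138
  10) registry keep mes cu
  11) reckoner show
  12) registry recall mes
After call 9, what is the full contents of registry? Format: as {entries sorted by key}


Answer: {gazab_em=56, mes=-138, sleva=-5042/1155, zicrol=-108}

Derivation:
Using registry keep on k='mes', v='2102-10-11', and get -379.
I try registry size, yielding 2.
I invoke reckoner seed on x='55', which returns 55.
I run reckoner reciproc(), and see 1/55.
Invoking reckoner minus on x='46/9', and see -2521/495.
I invoke reckoner amplify on x='6/7', and observe -5042/1155.
Calling registry keep on k='sleva', v='<last>', and observe nil.
Calling registry keep on k='zicrol', v='-108': nil.
Next I call registry keep on k='mes', v='-138', and observe 2102-10-11.
Next I call registry keep on k='mes', v='cu', → -138.
Then reckoner show, which returns -5042/1155.
Using registry recall on k='mes', and observe cu.


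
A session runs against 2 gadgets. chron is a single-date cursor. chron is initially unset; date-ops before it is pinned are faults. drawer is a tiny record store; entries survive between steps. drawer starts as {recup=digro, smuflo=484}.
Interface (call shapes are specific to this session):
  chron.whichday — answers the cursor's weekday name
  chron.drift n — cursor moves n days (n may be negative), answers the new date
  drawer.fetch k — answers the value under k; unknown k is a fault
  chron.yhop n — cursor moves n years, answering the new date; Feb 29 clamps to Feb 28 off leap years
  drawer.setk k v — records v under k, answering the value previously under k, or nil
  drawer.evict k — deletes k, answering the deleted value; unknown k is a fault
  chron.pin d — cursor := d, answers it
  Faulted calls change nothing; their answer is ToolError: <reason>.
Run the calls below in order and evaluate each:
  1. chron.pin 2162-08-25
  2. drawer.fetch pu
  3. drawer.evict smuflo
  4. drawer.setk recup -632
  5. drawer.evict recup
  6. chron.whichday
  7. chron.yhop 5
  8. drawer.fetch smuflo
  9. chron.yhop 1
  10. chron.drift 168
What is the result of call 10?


Answer: 2169-02-09

Derivation:
I try chron.pin with 2162-08-25: 2162-08-25.
I invoke drawer.fetch with pu, which returns ToolError: no such key pu.
I run drawer.evict with smuflo, and see 484.
Now I run drawer.setk with recup, -632, giving digro.
I invoke drawer.evict with recup, — result: -632.
Then chron.whichday(), → Wednesday.
I use chron.yhop with 5, → 2167-08-25.
Now I run drawer.fetch with smuflo, and observe ToolError: no such key smuflo.
Then chron.yhop with 1, — result: 2168-08-25.
Next I call chron.drift with 168, and get 2169-02-09.


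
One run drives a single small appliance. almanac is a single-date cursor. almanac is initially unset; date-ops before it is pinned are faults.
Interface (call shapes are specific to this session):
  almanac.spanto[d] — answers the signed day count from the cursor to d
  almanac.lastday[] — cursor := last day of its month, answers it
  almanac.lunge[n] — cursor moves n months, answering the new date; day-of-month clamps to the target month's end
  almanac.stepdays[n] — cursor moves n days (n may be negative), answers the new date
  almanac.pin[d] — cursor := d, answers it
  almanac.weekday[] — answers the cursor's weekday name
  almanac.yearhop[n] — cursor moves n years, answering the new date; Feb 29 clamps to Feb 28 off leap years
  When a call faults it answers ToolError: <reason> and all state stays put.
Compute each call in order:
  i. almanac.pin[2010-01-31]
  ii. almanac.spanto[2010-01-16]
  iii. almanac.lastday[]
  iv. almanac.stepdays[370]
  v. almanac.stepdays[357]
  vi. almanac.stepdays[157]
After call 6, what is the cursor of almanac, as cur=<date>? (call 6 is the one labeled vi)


CALL almanac.pin[d: 2010-01-31]
RET  2010-01-31
CALL almanac.spanto[d: 2010-01-16]
RET  -15
CALL almanac.lastday[]
RET  2010-01-31
CALL almanac.stepdays[n: 370]
RET  2011-02-05
CALL almanac.stepdays[n: 357]
RET  2012-01-28
CALL almanac.stepdays[n: 157]
RET  2012-07-03

Answer: cur=2012-07-03


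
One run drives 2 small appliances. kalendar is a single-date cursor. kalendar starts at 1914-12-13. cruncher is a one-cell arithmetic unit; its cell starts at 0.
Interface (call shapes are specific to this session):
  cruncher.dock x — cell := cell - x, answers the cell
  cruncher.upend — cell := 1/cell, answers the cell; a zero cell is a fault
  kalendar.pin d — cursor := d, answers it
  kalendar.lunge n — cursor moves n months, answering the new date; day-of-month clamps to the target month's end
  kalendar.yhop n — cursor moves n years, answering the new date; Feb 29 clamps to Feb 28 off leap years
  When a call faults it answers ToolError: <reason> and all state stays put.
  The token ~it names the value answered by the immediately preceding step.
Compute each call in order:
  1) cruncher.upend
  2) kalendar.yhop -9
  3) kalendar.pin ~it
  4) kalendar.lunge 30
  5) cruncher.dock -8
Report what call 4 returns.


CALL upend[]
RET  ToolError: reciprocal of zero
CALL yhop[n: -9]
RET  1905-12-13
CALL pin[d: ~it]
RET  1905-12-13
CALL lunge[n: 30]
RET  1908-06-13
CALL dock[x: -8]
RET  8

Answer: 1908-06-13


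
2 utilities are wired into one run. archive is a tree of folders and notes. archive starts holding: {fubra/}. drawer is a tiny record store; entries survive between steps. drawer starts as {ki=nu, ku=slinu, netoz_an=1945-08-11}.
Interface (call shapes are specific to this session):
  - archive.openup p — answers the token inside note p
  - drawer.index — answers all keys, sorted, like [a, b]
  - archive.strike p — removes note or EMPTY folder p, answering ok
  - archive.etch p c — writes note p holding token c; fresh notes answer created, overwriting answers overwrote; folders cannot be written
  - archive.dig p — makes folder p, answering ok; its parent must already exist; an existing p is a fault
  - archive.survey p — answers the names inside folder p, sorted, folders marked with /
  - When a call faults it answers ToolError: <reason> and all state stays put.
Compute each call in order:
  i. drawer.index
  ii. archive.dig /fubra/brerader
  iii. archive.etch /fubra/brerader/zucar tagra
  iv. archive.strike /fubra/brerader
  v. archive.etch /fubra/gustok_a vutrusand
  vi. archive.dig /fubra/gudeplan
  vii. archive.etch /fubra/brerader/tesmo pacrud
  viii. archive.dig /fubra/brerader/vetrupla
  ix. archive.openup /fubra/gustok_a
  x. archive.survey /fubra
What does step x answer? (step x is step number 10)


I try drawer.index(), which returns [ki, ku, netoz_an].
Calling archive.dig with p→/fubra/brerader, yielding ok.
I call archive.etch with p→/fubra/brerader/zucar, c→tagra: created.
I call archive.strike with p→/fubra/brerader, giving ToolError: not empty.
Using archive.etch with p→/fubra/gustok_a, c→vutrusand, and get created.
I invoke archive.dig with p→/fubra/gudeplan, → ok.
I run archive.etch with p→/fubra/brerader/tesmo, c→pacrud, and see created.
Then archive.dig with p→/fubra/brerader/vetrupla: ok.
Invoking archive.openup with p→/fubra/gustok_a, → vutrusand.
I call archive.survey with p→/fubra: [brerader/, gudeplan/, gustok_a].

Answer: [brerader/, gudeplan/, gustok_a]


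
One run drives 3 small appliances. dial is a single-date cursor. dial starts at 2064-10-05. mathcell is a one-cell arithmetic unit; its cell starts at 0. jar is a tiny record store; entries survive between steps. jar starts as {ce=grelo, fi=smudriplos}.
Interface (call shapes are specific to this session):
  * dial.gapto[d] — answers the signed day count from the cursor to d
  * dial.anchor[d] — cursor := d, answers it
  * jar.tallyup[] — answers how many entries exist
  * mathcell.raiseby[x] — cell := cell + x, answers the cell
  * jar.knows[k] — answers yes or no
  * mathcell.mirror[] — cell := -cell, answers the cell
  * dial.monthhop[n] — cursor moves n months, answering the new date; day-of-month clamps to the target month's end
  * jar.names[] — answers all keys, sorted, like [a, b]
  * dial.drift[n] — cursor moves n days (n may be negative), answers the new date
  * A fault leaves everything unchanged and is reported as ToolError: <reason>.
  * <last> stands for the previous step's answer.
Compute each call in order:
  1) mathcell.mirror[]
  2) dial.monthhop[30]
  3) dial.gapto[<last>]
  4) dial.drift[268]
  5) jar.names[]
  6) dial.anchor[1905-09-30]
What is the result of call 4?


Answer: 2067-12-29

Derivation:
Now I run mathcell.mirror, and see 0.
Using dial.monthhop using n=30, — result: 2067-04-05.
I run dial.gapto using d=<last>, giving 0.
Invoking dial.drift using n=268, yielding 2067-12-29.
I try jar.names, and get [ce, fi].
Then dial.anchor using d=1905-09-30, and get 1905-09-30.


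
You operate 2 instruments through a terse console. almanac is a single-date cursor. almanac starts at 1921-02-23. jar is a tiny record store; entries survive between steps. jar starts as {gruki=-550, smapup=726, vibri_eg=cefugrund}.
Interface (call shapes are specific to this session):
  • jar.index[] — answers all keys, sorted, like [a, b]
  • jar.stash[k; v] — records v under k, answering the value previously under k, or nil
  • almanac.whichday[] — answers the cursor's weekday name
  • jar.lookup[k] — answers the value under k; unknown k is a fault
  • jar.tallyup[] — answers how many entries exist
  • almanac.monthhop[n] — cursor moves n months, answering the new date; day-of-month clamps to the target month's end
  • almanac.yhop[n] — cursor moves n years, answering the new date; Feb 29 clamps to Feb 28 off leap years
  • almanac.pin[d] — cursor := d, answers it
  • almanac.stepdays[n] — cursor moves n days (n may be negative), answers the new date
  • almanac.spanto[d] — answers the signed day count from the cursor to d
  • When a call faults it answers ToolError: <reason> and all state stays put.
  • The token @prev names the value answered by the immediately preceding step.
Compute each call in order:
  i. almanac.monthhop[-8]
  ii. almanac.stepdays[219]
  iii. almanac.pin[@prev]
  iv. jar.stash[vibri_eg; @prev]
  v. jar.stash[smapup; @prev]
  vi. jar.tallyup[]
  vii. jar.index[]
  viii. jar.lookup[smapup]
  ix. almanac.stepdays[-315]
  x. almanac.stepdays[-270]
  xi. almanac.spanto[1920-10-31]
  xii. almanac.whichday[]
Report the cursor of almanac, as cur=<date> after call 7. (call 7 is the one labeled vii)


==> monthhop(n=-8)
<== 1920-06-23
==> stepdays(n=219)
<== 1921-01-28
==> pin(d=@prev)
<== 1921-01-28
==> stash(k=vibri_eg, v=@prev)
<== cefugrund
==> stash(k=smapup, v=@prev)
<== 726
==> tallyup()
<== 3
==> index()
<== [gruki, smapup, vibri_eg]
==> lookup(k=smapup)
<== cefugrund
==> stepdays(n=-315)
<== 1920-03-19
==> stepdays(n=-270)
<== 1919-06-23
==> spanto(d=1920-10-31)
<== 496
==> whichday()
<== Monday

Answer: cur=1921-01-28


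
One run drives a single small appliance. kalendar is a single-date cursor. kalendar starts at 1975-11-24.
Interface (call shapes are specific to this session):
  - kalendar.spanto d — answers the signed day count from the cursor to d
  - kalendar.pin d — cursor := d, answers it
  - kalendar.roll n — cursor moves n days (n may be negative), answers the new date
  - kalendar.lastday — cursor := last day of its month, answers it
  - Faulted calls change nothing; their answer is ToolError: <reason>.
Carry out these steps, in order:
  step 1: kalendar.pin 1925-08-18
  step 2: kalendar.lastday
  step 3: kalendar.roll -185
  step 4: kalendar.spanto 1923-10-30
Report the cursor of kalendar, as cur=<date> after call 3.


Answer: cur=1925-02-27

Derivation:
Then kalendar.pin on 1925-08-18, giving 1925-08-18.
Next I call kalendar.lastday, and get 1925-08-31.
Invoking kalendar.roll on -185, — result: 1925-02-27.
Using kalendar.spanto on 1923-10-30, yielding -486.


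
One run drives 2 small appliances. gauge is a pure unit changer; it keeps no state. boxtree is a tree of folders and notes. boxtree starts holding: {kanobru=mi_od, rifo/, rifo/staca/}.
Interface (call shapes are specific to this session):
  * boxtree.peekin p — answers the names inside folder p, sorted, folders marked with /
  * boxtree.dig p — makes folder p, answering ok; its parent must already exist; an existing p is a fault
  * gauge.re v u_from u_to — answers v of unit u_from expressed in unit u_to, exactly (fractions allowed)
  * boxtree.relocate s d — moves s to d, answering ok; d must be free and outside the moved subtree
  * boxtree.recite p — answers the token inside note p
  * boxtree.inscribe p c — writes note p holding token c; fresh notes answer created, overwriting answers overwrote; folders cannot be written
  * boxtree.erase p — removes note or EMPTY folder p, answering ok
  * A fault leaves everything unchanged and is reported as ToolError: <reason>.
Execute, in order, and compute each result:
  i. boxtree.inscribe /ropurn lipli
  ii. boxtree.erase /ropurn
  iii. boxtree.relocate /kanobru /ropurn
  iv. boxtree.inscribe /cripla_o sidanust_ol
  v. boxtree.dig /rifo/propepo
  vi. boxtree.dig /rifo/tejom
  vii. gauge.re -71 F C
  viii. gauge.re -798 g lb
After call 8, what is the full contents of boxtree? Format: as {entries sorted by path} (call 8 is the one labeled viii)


Using boxtree.inscribe(p=/ropurn, c=lipli), — result: created.
Now I run boxtree.erase(p=/ropurn), yielding ok.
I try boxtree.relocate(s=/kanobru, d=/ropurn), and see ok.
I invoke boxtree.inscribe(p=/cripla_o, c=sidanust_ol), giving created.
Invoking boxtree.dig(p=/rifo/propepo), yielding ok.
Next I call boxtree.dig(p=/rifo/tejom), and get ok.
I use gauge.re(v=-71, u_from=F, u_to=C), and see -515/9.
Next I call gauge.re(v=-798, u_from=g, u_to=lb), and observe -11400000/6479891.

Answer: {cripla_o=sidanust_ol, rifo/, rifo/propepo/, rifo/staca/, rifo/tejom/, ropurn=mi_od}


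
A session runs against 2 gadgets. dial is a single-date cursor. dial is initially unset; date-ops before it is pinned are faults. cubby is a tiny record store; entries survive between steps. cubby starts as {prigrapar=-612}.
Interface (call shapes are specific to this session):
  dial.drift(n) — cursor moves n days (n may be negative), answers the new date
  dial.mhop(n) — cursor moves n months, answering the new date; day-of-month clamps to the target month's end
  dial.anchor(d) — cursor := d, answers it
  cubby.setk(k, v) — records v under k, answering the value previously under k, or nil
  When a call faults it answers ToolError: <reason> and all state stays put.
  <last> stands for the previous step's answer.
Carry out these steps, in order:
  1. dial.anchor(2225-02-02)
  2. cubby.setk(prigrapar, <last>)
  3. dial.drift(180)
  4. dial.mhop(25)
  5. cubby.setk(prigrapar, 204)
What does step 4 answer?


$ anchor 2225-02-02
[out] 2225-02-02
$ setk prigrapar <last>
[out] -612
$ drift 180
[out] 2225-08-01
$ mhop 25
[out] 2227-09-01
$ setk prigrapar 204
[out] 2225-02-02

Answer: 2227-09-01


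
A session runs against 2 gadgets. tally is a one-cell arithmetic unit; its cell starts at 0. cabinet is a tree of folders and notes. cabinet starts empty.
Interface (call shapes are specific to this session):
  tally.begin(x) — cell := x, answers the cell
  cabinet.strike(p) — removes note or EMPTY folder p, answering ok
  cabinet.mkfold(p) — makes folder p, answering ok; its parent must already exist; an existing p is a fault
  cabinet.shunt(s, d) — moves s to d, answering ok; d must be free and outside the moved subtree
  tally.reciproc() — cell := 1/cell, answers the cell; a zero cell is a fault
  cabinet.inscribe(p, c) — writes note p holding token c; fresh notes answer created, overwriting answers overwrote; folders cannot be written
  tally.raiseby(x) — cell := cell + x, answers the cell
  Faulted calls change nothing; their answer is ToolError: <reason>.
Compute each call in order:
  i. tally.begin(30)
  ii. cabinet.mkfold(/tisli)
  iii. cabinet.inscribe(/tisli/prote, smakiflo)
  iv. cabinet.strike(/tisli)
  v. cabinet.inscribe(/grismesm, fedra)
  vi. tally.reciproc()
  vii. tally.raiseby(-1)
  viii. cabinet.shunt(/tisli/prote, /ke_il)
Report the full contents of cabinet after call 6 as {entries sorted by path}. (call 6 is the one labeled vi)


! begin(x→30) => 30
! mkfold(p→/tisli) => ok
! inscribe(p→/tisli/prote, c→smakiflo) => created
! strike(p→/tisli) => ToolError: not empty
! inscribe(p→/grismesm, c→fedra) => created
! reciproc() => 1/30
! raiseby(x→-1) => -29/30
! shunt(s→/tisli/prote, d→/ke_il) => ok

Answer: {grismesm=fedra, tisli/, tisli/prote=smakiflo}


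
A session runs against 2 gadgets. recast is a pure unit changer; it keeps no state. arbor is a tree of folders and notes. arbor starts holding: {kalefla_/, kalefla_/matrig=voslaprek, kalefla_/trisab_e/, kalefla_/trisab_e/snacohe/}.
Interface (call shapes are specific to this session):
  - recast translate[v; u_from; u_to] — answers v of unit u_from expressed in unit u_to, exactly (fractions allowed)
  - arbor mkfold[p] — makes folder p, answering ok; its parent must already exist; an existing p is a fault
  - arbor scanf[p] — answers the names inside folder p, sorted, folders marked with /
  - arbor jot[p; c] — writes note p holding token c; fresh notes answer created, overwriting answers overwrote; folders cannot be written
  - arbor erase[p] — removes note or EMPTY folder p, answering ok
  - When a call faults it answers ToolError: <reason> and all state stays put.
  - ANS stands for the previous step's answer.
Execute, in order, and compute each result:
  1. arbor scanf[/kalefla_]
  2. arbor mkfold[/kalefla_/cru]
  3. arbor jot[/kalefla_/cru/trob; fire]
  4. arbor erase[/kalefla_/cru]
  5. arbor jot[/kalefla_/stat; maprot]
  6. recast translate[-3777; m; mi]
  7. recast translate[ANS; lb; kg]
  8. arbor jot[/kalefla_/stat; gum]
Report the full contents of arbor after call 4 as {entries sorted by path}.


Answer: {kalefla_/, kalefla_/cru/, kalefla_/cru/trob=fire, kalefla_/matrig=voslaprek, kalefla_/trisab_e/, kalefla_/trisab_e/snacohe/}

Derivation:
// 1. arbor scanf(p=/kalefla_) : [matrig, trisab_e/]
// 2. arbor mkfold(p=/kalefla_/cru) : ok
// 3. arbor jot(p=/kalefla_/cru/trob, c=fire) : created
// 4. arbor erase(p=/kalefla_/cru) : ToolError: not empty
// 5. arbor jot(p=/kalefla_/stat, c=maprot) : created
// 6. recast translate(v=-3777, u_from=m, u_to=mi) : -157375/67056
// 7. recast translate(v=ANS, u_from=lb, u_to=kg) : -5191570853/4876800000
// 8. arbor jot(p=/kalefla_/stat, c=gum) : overwrote


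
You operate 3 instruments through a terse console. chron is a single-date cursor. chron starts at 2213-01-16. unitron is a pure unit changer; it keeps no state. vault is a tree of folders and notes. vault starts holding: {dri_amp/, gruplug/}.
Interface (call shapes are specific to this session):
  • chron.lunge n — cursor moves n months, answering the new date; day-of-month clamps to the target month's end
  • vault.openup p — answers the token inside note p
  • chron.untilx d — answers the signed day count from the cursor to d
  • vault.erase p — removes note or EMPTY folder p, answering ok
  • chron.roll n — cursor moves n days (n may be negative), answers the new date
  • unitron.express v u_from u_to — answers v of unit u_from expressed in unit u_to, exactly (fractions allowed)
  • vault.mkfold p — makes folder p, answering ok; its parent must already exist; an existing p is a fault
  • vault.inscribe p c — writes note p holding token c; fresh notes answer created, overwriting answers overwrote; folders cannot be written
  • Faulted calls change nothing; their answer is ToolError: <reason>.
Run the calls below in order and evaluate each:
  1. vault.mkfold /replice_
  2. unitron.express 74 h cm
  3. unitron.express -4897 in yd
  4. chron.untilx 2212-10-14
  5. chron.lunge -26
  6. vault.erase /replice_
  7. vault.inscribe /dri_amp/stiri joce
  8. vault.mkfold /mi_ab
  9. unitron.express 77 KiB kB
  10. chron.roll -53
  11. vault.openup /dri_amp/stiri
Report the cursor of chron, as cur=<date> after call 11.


Answer: cur=2210-09-24

Derivation:
! vault.mkfold(p=/replice_) => ok
! unitron.express(v=74, u_from=h, u_to=cm) => ToolError: incompatible units
! unitron.express(v=-4897, u_from=in, u_to=yd) => -4897/36
! chron.untilx(d=2212-10-14) => -94
! chron.lunge(n=-26) => 2210-11-16
! vault.erase(p=/replice_) => ok
! vault.inscribe(p=/dri_amp/stiri, c=joce) => created
! vault.mkfold(p=/mi_ab) => ok
! unitron.express(v=77, u_from=KiB, u_to=kB) => 9856/125
! chron.roll(n=-53) => 2210-09-24
! vault.openup(p=/dri_amp/stiri) => joce


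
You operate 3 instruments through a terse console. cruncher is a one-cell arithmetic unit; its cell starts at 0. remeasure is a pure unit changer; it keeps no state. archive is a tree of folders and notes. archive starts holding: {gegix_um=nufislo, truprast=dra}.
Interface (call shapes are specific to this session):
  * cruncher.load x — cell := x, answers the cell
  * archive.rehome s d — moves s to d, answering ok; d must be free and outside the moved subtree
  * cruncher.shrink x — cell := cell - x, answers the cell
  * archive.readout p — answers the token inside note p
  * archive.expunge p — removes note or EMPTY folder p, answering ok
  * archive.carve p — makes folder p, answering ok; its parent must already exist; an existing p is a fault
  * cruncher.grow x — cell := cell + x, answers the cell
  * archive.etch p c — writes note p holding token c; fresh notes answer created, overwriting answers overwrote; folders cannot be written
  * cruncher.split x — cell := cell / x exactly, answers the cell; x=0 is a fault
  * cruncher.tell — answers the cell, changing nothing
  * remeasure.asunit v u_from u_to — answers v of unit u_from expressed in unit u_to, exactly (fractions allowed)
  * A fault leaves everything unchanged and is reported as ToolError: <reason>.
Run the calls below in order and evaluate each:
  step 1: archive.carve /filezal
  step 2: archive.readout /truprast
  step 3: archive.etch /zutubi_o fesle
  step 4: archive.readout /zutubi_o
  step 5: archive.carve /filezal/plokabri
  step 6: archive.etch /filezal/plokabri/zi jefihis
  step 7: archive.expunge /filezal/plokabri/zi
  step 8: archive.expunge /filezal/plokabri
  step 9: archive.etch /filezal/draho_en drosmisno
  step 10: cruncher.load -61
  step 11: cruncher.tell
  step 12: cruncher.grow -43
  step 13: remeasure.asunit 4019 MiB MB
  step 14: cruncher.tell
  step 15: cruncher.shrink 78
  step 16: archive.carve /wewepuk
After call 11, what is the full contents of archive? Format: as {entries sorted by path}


Answer: {filezal/, filezal/draho_en=drosmisno, gegix_um=nufislo, truprast=dra, zutubi_o=fesle}

Derivation:
·→ archive.carve(/filezal)
·← ok
·→ archive.readout(/truprast)
·← dra
·→ archive.etch(/zutubi_o, fesle)
·← created
·→ archive.readout(/zutubi_o)
·← fesle
·→ archive.carve(/filezal/plokabri)
·← ok
·→ archive.etch(/filezal/plokabri/zi, jefihis)
·← created
·→ archive.expunge(/filezal/plokabri/zi)
·← ok
·→ archive.expunge(/filezal/plokabri)
·← ok
·→ archive.etch(/filezal/draho_en, drosmisno)
·← created
·→ cruncher.load(-61)
·← -61
·→ cruncher.tell()
·← -61
·→ cruncher.grow(-43)
·← -104
·→ remeasure.asunit(4019, MiB, MB)
·← 65847296/15625
·→ cruncher.tell()
·← -104
·→ cruncher.shrink(78)
·← -182
·→ archive.carve(/wewepuk)
·← ok


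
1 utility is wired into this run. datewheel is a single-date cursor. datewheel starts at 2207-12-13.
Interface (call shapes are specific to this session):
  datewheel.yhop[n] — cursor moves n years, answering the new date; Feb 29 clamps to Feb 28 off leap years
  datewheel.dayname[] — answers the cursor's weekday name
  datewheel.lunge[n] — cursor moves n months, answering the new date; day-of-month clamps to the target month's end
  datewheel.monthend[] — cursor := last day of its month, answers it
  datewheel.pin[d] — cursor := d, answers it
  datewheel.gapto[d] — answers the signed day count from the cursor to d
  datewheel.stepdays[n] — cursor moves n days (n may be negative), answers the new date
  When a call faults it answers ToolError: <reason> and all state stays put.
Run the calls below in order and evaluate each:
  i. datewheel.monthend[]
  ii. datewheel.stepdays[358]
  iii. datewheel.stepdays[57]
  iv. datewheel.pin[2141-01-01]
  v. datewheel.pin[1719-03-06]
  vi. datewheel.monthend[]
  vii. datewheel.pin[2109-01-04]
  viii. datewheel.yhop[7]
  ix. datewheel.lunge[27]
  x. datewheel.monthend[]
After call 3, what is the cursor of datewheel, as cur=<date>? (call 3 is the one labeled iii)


Answer: cur=2209-02-18

Derivation:
CALL datewheel.monthend[]
RET  2207-12-31
CALL datewheel.stepdays[n: 358]
RET  2208-12-23
CALL datewheel.stepdays[n: 57]
RET  2209-02-18
CALL datewheel.pin[d: 2141-01-01]
RET  2141-01-01
CALL datewheel.pin[d: 1719-03-06]
RET  1719-03-06
CALL datewheel.monthend[]
RET  1719-03-31
CALL datewheel.pin[d: 2109-01-04]
RET  2109-01-04
CALL datewheel.yhop[n: 7]
RET  2116-01-04
CALL datewheel.lunge[n: 27]
RET  2118-04-04
CALL datewheel.monthend[]
RET  2118-04-30


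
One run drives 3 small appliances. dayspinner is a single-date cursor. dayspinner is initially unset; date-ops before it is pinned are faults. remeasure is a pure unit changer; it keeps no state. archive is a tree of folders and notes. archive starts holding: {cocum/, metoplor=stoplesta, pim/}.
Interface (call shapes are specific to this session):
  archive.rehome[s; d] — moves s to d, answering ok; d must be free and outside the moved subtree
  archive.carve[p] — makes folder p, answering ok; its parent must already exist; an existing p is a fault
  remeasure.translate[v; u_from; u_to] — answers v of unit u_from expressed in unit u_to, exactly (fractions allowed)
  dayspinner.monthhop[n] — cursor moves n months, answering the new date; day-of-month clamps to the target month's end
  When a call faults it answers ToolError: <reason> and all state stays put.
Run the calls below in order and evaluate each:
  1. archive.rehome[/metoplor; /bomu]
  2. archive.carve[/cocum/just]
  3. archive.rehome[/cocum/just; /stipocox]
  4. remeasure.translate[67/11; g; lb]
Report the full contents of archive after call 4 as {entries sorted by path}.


·→ rehome(s→/metoplor, d→/bomu)
·← ok
·→ carve(p→/cocum/just)
·← ok
·→ rehome(s→/cocum/just, d→/stipocox)
·← ok
·→ translate(v→67/11, u_from→g, u_to→lb)
·← 6700000/498951607

Answer: {bomu=stoplesta, cocum/, pim/, stipocox/}


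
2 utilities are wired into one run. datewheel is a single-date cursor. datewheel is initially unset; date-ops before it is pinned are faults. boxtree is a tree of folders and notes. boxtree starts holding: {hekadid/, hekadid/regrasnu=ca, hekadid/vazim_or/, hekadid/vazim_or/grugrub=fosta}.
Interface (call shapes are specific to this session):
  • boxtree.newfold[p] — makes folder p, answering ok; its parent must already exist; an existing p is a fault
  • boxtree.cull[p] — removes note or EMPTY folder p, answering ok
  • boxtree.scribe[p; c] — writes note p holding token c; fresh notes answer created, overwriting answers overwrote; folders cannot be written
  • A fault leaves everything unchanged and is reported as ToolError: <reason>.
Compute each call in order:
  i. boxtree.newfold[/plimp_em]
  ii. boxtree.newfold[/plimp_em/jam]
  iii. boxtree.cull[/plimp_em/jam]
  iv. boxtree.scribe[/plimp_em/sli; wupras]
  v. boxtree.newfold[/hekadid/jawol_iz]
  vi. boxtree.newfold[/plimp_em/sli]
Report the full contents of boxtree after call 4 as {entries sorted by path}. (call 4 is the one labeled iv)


Answer: {hekadid/, hekadid/regrasnu=ca, hekadid/vazim_or/, hekadid/vazim_or/grugrub=fosta, plimp_em/, plimp_em/sli=wupras}

Derivation:
>>> boxtree.newfold p=/plimp_em
  ok
>>> boxtree.newfold p=/plimp_em/jam
  ok
>>> boxtree.cull p=/plimp_em/jam
  ok
>>> boxtree.scribe p=/plimp_em/sli c=wupras
  created
>>> boxtree.newfold p=/hekadid/jawol_iz
  ok
>>> boxtree.newfold p=/plimp_em/sli
  ToolError: exists
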